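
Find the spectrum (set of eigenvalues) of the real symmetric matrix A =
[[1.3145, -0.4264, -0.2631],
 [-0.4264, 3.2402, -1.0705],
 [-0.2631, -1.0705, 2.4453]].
sigma(A) ≈ {1, 2, 4}

A is real symmetric, so its spectrum consists of real eigenvalues. Expanding the characteristic polynomial of the displayed matrix gives
  det(λ I - A) = p(λ) = λ^3 + (-7)λ^2 + (14)λ + (-8).
Solving p(λ) = 0 yields eigenvalues ≈ 1, 2, 4. (A is shown rounded to 4 decimals, so these recover the underlying integer eigenvalues to within that precision.)
Verification: the trace of A = 7 equals the sum of eigenvalues 7, and det(A) ≈ 7.9997 matches the eigenvalue product 8.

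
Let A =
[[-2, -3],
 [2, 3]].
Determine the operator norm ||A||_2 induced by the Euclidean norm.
||A||_2 = sqrt(26) ≈ 5.099 (= sqrt(largest eigenvalue of A^T A))

||A||_2 = sigma_max(A) = sqrt(lambda_max(A^T A)). Form the symmetric matrix M = A^T A =
[[8, 12],
 [12, 18]].
Its characteristic polynomial (trace, determinant of M give the coefficients) is
  p(λ) = det(λ I - M) = λ^2 - 26λ.
For λ^2 - 26λ the discriminant is 676. It is a perfect square (26^2), so the roots are rational: λ = (26 ± 26)/2 = 26, 0.
So the eigenvalues of A^T A are ≈ 0, 26 (all ≥ 0, as they must be for A^T A). The largest is λ_max = 26, hence ||A||_2 = sqrt(λ_max) = sqrt(26) ≈ 5.099.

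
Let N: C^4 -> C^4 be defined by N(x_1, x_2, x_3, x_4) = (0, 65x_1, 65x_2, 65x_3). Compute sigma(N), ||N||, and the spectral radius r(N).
sigma(N) = {0}; ||N|| = 65; r(N) = 0. (N is nilpotent with N^4 = 0.)

On C^4, N is a strictly lower-triangular matrix with 65 on the subdiagonal and zeros elsewhere, so its characteristic polynomial is lambda^4 and every eigenvalue is 0: sigma(N) = {0}. For the operator norm, N e_i = 65e_{i+1} for i = 1, ..., 3 and N e_4 = 0, so the singular values of N are 65 (with multiplicity 3) and 0; hence ||N|| = 65. The spectral radius r(N) = max|lambda| = 0. Note ||N|| > r(N) — characteristic of non-normal nilpotent operators. Indeed N^4 = 0.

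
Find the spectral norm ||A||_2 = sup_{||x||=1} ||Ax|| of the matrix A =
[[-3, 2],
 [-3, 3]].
||A||_2 = sqrt((31 + sqrt(925))/2) ≈ 5.5414 (= sqrt(largest eigenvalue of A^T A))

||A||_2 = sigma_max(A) = sqrt(lambda_max(A^T A)). Form the symmetric matrix M = A^T A =
[[18, -15],
 [-15, 13]].
Its characteristic polynomial (trace, determinant of M give the coefficients) is
  p(λ) = det(λ I - M) = λ^2 - 31λ + 9.
For λ^2 - 31λ + 9 the discriminant is 925. It is nonnegative but not a perfect square, so the roots are real and irrational: λ = (31 ± sqrt(925))/2 ≈ 30.7069, 0.2931.
So the eigenvalues of A^T A are ≈ 0.2931, 30.7069 (all ≥ 0, as they must be for A^T A). The largest is λ_max = (31 + sqrt(925))/2 ≈ 30.7069, hence ||A||_2 = sqrt(λ_max) = sqrt((31 + sqrt(925))/2) ≈ 5.5414.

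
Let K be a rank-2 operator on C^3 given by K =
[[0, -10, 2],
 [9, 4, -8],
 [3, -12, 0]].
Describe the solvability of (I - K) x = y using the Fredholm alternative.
(I - K) is invertible (det(I - K) = -15 ≠ 0), so for every y in C^3 the equation (I - K) x = y has a unique solution.

K has rank 2 and factors as K = U V^T = u1 v1^T + u2 v2^T with u1 = (-2, -1, -3), v1 = (-3, 2, 2), u2 = (-2, 2, -2), v2 = (3, 3, -3) (multiplying out reproduces the displayed K). The nonzero eigenvalues of U V^T coincide with those of the 2 x 2 matrix G = V^T U = [[v1·u1, v1·u2], [v2·u1, v2·u2]] = [[-2, 6], [0, 6]], and by the Sylvester determinant identity det(I_3 - U V^T) = det(I_2 - V^T U) = det([[3, -6], [0, -5]]) = (3)(-5) - (-6)(0) = -15. (Direct check: I - K =
[[1, 10, -2],
 [-9, -3, 8],
 [-3, 12, 1]]
has determinant -15.) The finite-dimensional Fredholm alternative says: either (I - K) is invertible, or ker(I - K) ≠ {0} and then range(I - K) = ker((I - K)^*)^⊥, with dim ker(I - K) = dim ker((I - K)^*). Since det(I - K) ≠ 0, 1 is not an eigenvalue of K and ker(I - K) = {0}, so we are in the first case: for every y there is a unique x = (I - K)^(-1) y. (Explicitly, by the Woodbury identity, (I - U V^T)^(-1) = I + U (I_2 - G)^(-1) V^T.)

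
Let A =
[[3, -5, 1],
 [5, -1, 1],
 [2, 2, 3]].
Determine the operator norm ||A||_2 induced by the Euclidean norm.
||A||_2 ≈ 7.3146 (= sqrt(largest eigenvalue of A^T A))

||A||_2 = sigma_max(A) = sqrt(lambda_max(A^T A)). Form the symmetric matrix M = A^T A =
[[38, -16, 14],
 [-16, 30, 0],
 [14, 0, 11]].
Its characteristic polynomial (trace, sum of principal 2x2 minors, determinant of M give the coefficients) is
  p(λ) = det(λ I - M) = λ^3 - 79λ^2 + 1436λ - 3844.
No integer candidate from the rational root theorem (±divisors of 3844) is a root, so the roots are irrational. The cubic discriminant is Δ = 894350224 > 0, so there are three distinct real roots. p(3) = -220 and p(4) = 700 have opposite signs, so a root lies in (3, 4); Newton's method refines it to λ ≈ 3.2261. p(22) = 160 and p(23) = -440 have opposite signs, so a root lies in (22, 23); Newton's method refines it to λ ≈ 22.2705. p(53) = -770 and p(54) = 800 have opposite signs, so a root lies in (53, 54); Newton's method refines it to λ ≈ 53.5034. Check (Vieta): the three roots sum to 79, matching tr M = 79.
So the eigenvalues of A^T A are ≈ 3.2261, 22.2705, 53.5034 (all ≥ 0, as they must be for A^T A). The largest is λ_max ≈ 53.5034, hence ||A||_2 = sqrt(λ_max) ≈ 7.3146.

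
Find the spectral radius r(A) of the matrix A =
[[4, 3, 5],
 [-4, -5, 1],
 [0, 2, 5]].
r(A) ≈ 4.5307

The eigenvalues of A are the roots of its characteristic polynomial. With M = A (coefficients from the trace, the sum of principal 2x2 minors, and det A):
  p(λ) = det(λ I - M) = λ^3 - 4λ^2 - 15λ + 88.
No integer candidate from the rational root theorem (±divisors of 88) is a root, so the roots are irrational. The cubic discriminant is Δ = -74420 < 0, so there is one real root and a complex-conjugate pair. p(-5) = -62 and p(-4) = 20 have opposite signs, so a root lies in (-5, -4); Newton's method refines it to λ ≈ -4.287. Dividing out (λ - (-4.287)) leaves approximately λ^2 - 8.287λ + 20.527. For λ^2 - 8.287λ + 20.527 the discriminant is -13.4327. It is negative, so the remaining roots are the complex-conjugate pair λ ≈ 4.1435 ± 1.8325i. Their product equals the constant term, so |λ|^2 ≈ 20.527 and |λ| ≈ 4.5307.
Thus the eigenvalues (to 4 decimals) are -4.287 (modulus 4.287); 4.1435 ± 1.8325i (modulus 4.5307). The spectral radius is the largest modulus: r(A) ≈ 4.5307. (Cross-check: r(A) ≤ ||A||_2 ≈ 9.2674; equality holds whenever A is normal, though it can also hold for some non-normal A.)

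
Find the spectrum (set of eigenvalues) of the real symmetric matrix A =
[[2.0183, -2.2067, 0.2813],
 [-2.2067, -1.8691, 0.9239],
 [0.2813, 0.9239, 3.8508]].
sigma(A) ≈ {-3, 3, 4}

A is real symmetric, so its spectrum consists of real eigenvalues. Expanding the characteristic polynomial of the displayed matrix gives
  det(λ I - A) = p(λ) = λ^3 + (-4)λ^2 + (-9)λ + (36).
Solving p(λ) = 0 yields eigenvalues ≈ -3, 3, 4. (A is shown rounded to 4 decimals, so these recover the underlying integer eigenvalues to within that precision.)
Verification: the trace of A = 4 equals the sum of eigenvalues 4, and det(A) ≈ -36.0003 matches the eigenvalue product -36.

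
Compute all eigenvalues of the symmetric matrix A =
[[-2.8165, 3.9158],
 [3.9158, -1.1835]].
sigma(A) ≈ {-6, 2}

A is real symmetric, so its spectrum consists of real eigenvalues. Expanding the characteristic polynomial of the displayed matrix gives
  det(λ I - A) = p(λ) = λ^2 + (4)λ + (-12).
Solving p(λ) = 0 yields eigenvalues ≈ -6, 2. (A is shown rounded to 4 decimals, so these recover the underlying integer eigenvalues to within that precision.)
Verification: the trace of A = -4 equals the sum of eigenvalues -4, and det(A) ≈ -12.0002 matches the eigenvalue product -12.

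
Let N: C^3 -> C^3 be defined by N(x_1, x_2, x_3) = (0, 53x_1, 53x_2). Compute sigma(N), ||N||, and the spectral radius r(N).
sigma(N) = {0}; ||N|| = 53; r(N) = 0. (N is nilpotent with N^3 = 0.)

On C^3, N is a strictly lower-triangular matrix with 53 on the subdiagonal and zeros elsewhere, so its characteristic polynomial is lambda^3 and every eigenvalue is 0: sigma(N) = {0}. For the operator norm, N e_i = 53e_{i+1} for i = 1, ..., 2 and N e_3 = 0, so the singular values of N are 53 (with multiplicity 2) and 0; hence ||N|| = 53. The spectral radius r(N) = max|lambda| = 0. Note ||N|| > r(N) — characteristic of non-normal nilpotent operators. Indeed N^3 = 0.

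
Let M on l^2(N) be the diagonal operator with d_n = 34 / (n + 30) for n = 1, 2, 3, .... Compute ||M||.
||M|| = 34/31 (attained at n = 1)

For M diagonal, ||M|| = sup_n |d_n| = sup_n 34/(n + 30). This is positive and strictly decreasing in n, so the supremum is attained at n = 1: d_1 = 34/(1 + 30) = 34/31. Hence ||M|| = 34/31.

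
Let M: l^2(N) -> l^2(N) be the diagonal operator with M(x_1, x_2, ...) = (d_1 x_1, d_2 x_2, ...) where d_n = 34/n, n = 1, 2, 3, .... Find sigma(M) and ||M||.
sigma(M) = {34/n : n ≥ 1} ∪ {0}; ||M|| = 34

A bounded diagonal operator on l^2 with diagonal entries d_n has spectrum equal to the closure of {d_n : n ≥ 1}: every d_n is an eigenvalue (with eigenvector e_n), so {d_n} ⊂ sigma(M); the spectrum is closed, so its closure is too; and for lambda not in the closure, (M - lambda I) has bounded inverse (the diagonal entries 1/(d_n - lambda) are bounded). For our sequence d_n = 34/n, n = 1, 2, 3, ...:
  - {d_n} = {34/n : n ≥ 1}; the only limit point is 0
  - closure = {34/n : n ≥ 1} ∪ {0}
For the norm: a diagonal operator has ||M|| = sup_n |d_n|. Here d_n = 34/n is positive and decreasing, so sup_n |d_n| = d_1 = 34. So ||M|| = 34.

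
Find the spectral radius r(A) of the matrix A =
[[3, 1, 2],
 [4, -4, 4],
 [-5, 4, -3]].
r(A) ≈ 7.1862

The eigenvalues of A are the roots of its characteristic polynomial. With M = A (coefficients from the trace, the sum of principal 2x2 minors, and det A):
  p(λ) = det(λ I - M) = λ^3 + 4λ^2 - 19λ + 28.
No integer candidate from the rational root theorem (±divisors of 28) is a root, so the roots are irrational. The cubic discriminant is Δ = -33428 < 0, so there is one real root and a complex-conjugate pair. p(-8) = -76 and p(-7) = 14 have opposite signs, so a root lies in (-8, -7); Newton's method refines it to λ ≈ -7.1862. Dividing out (λ - (-7.1862)) leaves approximately λ^2 - 3.1862λ + 3.8964. For λ^2 - 3.1862λ + 3.8964 the discriminant is -5.4338. It is negative, so the remaining roots are the complex-conjugate pair λ ≈ 1.5931 ± 1.1655i. Their product equals the constant term, so |λ|^2 ≈ 3.8964 and |λ| ≈ 1.9739.
Thus the eigenvalues (to 4 decimals) are -7.1862 (modulus 7.1862); 1.5931 ± 1.1655i (modulus 1.9739). The spectral radius is the largest modulus: r(A) ≈ 7.1862. (Cross-check: r(A) ≤ ||A||_2 ≈ 10.155; equality holds whenever A is normal, though it can also hold for some non-normal A.)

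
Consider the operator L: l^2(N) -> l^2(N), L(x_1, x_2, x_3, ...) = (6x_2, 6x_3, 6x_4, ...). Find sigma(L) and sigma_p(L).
sigma(L) = closed disk {z in C : |z| ≤ 6}; sigma_p(L) = open disk {z in C : |z| < 6}

Note L = 6·V where V is the unit left shift (V x)_k = x_{k+1}; so sigma(L) = 6·sigma(V) and ||L|| = 6||V||. ||L x||^2 = 36sum_{k≥2} |x_k|^2 ≤ 36||x||^2, with equality on {x : x_1 = 0}, so ||L|| = 6. For any lambda with |lambda| < 6, set r = lambda/6 (|r| < 1); the vector x = (1, r, r^2, ...) is in l^2 and satisfies L x = 6(r, r^2, ...) = lambda x, so lambda is an eigenvalue. On the boundary |lambda| = 6 the geometric series diverges, so no l^2 eigenvector exists, but these lambda lie in the approximate point spectrum. Hence sigma(L) is the closed disk of radius 6 and sigma_p(L) is the open disk.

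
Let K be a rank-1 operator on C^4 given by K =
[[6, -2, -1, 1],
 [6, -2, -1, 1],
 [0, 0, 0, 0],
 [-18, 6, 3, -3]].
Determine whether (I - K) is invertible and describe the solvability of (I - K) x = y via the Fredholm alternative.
(I - K) is singular (det(I - K) = 0, i.e. 1 ∈ sigma(K)). (I - K) x = y is solvable iff y ⊥ ker((I - K)^*) = span{(6, -2, -1, 1)}, i.e. iff 6y_1 - 2y_2 - y_3 + y_4 = 0. When solvable, the solutions are x = y + c·(1, 1, 0, -3), c arbitrary (ker(I - K) = span{(1, 1, 0, -3)}, dimension 1).

K has rank 1, so it is an outer product K = u v^T: every row of K is a multiple of one row vector. Reading off the entries, u = (1, 1, 0, -3) and v = (6, -2, -1, 1) (row i of K equals u_i·v^T). A rank-one matrix u v^T satisfies K u = u (v·u) and kills the (3)-dimensional subspace v^⊥, so its characteristic polynomial is lambda^3 (lambda - v·u) with v·u = tr K = 1. Hence the eigenvalues of I - K are 1 (multiplicity 3) and 1 - (1) = 0, so det(I - K) = 0. (Direct check: I - K =
[[-5, 2, 1, -1],
 [-6, 3, 1, -1],
 [0, 0, 1, 0],
 [18, -6, -3, 4]]
has determinant 0.) So 1 is an eigenvalue of K and (I - K) is not invertible. The finite-dimensional Fredholm alternative says: either (I - K) is invertible, or ker(I - K) ≠ {0} and then range(I - K) = ker((I - K)^*)^⊥, with dim ker(I - K) = dim ker((I - K)^*). We are in the second case, so we need both kernels. Kernel of I - K: (I - K) u = u - u (v·u) = u - u = 0, so ker(I - K) = span{u} = span{(1, 1, 0, -3)} (it is exactly 1-dimensional because rank(I - K) = 3). Kernel of the adjoint: K is real, so (I - K)^* = I - K^T = I - v u^T, and (I - v u^T) v = v - v (u·v) = 0; hence ker((I - K)^*) = span{v} = span{(6, -2, -1, 1)}. Therefore (I - K) x = y is solvable iff <y, v> = 0, i.e. iff 6y_1 - 2y_2 - y_3 + y_4 = 0. When this holds, K y = u (v·y) = 0, so (I - K) y = y and x = y is a particular solution; the full solution set is the line x = y + c·u = y + c·(1, 1, 0, -3), c ∈ C.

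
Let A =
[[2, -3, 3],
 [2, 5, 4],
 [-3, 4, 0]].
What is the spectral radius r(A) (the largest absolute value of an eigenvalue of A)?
r(A) ≈ 7.1657

The eigenvalues of A are the roots of its characteristic polynomial. With M = A (coefficients from the trace, the sum of principal 2x2 minors, and det A):
  p(λ) = det(λ I - M) = λ^3 - 7λ^2 + 9λ - 73.
No integer candidate from the rational root theorem (±divisors of 73) is a root, so the roots are irrational. The cubic discriminant is Δ = -160204 < 0, so there is one real root and a complex-conjugate pair. p(7) = -10 and p(8) = 63 have opposite signs, so a root lies in (7, 8); Newton's method refines it to λ ≈ 7.1657. Dividing out (λ - (7.1657)) leaves approximately λ^2 + 0.1657λ + 10.1874. For λ^2 + 0.1657λ + 10.1874 the discriminant is -40.7222. It is negative, so the remaining roots are the complex-conjugate pair λ ≈ -0.0829 ± 3.1907i. Their product equals the constant term, so |λ|^2 ≈ 10.1874 and |λ| ≈ 3.1918.
Thus the eigenvalues (to 4 decimals) are 7.1657 (modulus 7.1657); -0.0829 ± 3.1907i (modulus 3.1918). The spectral radius is the largest modulus: r(A) ≈ 7.1657. (Cross-check: r(A) ≤ ||A||_2 ≈ 7.3734; equality holds whenever A is normal, though it can also hold for some non-normal A.)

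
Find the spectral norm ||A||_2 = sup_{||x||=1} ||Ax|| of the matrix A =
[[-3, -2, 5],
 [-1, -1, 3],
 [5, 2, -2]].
||A||_2 ≈ 8.573 (= sqrt(largest eigenvalue of A^T A))

||A||_2 = sigma_max(A) = sqrt(lambda_max(A^T A)). Form the symmetric matrix M = A^T A =
[[35, 17, -28],
 [17, 9, -17],
 [-28, -17, 38]].
Its characteristic polynomial (trace, sum of principal 2x2 minors, determinant of M give the coefficients) is
  p(λ) = det(λ I - M) = λ^3 - 82λ^2 + 625λ - 1.
No integer candidate from the rational root theorem (±divisors of 1) is a root, so the roots are irrational. The cubic discriminant is Δ = 1648717001 > 0, so there are three distinct real roots. p(0) = -1 and p(1) = 543 have opposite signs, so a root lies in (0, 1); Newton's method refines it to λ ≈ 0.0016. p(8) = 263 and p(9) = -289 have opposite signs, so a root lies in (8, 9); Newton's method refines it to λ ≈ 8.502. p(73) = -2337 and p(74) = 2441 have opposite signs, so a root lies in (73, 74); Newton's method refines it to λ ≈ 73.4964. Check (Vieta): the three roots sum to 82, matching tr M = 82.
So the eigenvalues of A^T A are ≈ 0.0016, 8.502, 73.4964 (all ≥ 0, as they must be for A^T A). The largest is λ_max ≈ 73.4964, hence ||A||_2 = sqrt(λ_max) ≈ 8.573.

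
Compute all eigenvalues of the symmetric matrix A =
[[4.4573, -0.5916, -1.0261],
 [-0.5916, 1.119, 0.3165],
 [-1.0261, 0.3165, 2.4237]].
sigma(A) ≈ {1, 2, 5}

A is real symmetric, so its spectrum consists of real eigenvalues. Expanding the characteristic polynomial of the displayed matrix gives
  det(λ I - A) = p(λ) = λ^3 + (-8)λ^2 + (17)λ + (-10).
Solving p(λ) = 0 yields eigenvalues ≈ 1, 2, 5. (A is shown rounded to 4 decimals, so these recover the underlying integer eigenvalues to within that precision.)
Verification: the trace of A = 8 equals the sum of eigenvalues 8, and det(A) ≈ 10.0000 matches the eigenvalue product 10.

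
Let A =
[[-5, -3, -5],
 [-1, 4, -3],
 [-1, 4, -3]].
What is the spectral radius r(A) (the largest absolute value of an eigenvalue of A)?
r(A) = (4 + sqrt(68))/2 ≈ 6.1231

The eigenvalues of A are the roots of its characteristic polynomial. With M = A (coefficients from the trace, the sum of principal 2x2 minors, and det A):
  p(λ) = det(λ I - M) = λ^3 + 4λ^2 - 13λ.
The constant term is 0, so λ = 0 is a root. Dividing out λ leaves p(λ) = λ(λ^2 + 4λ - 13). For λ^2 + 4λ - 13 the discriminant is 68. It is nonnegative but not a perfect square, so the roots are real and irrational: λ = (-4 ± sqrt(68))/2 ≈ 2.1231, -6.1231.
Thus the eigenvalues (to 4 decimals) are 2.1231 (modulus 2.1231); -6.1231 (modulus 6.1231); 0 (modulus 0). The spectral radius is the largest modulus: r(A) = (4 + sqrt(68))/2 ≈ 6.1231. (Cross-check: r(A) ≤ ||A||_2 ≈ 8.2063; equality holds whenever A is normal, though it can also hold for some non-normal A.)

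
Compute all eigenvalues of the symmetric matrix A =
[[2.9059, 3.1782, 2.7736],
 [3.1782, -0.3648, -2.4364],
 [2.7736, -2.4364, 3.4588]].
sigma(A) ≈ {-4, 4, 6}

A is real symmetric, so its spectrum consists of real eigenvalues. Expanding the characteristic polynomial of the displayed matrix gives
  det(λ I - A) = p(λ) = λ^3 + (-6)λ^2 + (-16)λ + (96).
Solving p(λ) = 0 yields eigenvalues ≈ -4, 4, 6. (A is shown rounded to 4 decimals, so these recover the underlying integer eigenvalues to within that precision.)
Verification: the trace of A = 6 equals the sum of eigenvalues 6, and det(A) ≈ -96.0010 matches the eigenvalue product -96.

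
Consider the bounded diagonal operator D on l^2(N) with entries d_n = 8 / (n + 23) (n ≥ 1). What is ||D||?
||D|| = 1/3 (attained at n = 1)

For D diagonal, ||D|| = sup_n |d_n| = sup_n 8/(n + 23). This is positive and strictly decreasing in n, so the supremum is attained at n = 1: d_1 = 8/(1 + 23) = 1/3. Hence ||D|| = 1/3.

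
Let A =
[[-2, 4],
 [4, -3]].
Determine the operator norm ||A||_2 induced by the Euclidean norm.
||A||_2 = sqrt((45 + sqrt(1625))/2) ≈ 6.5311 (= sqrt(largest eigenvalue of A^T A))

||A||_2 = sigma_max(A) = sqrt(lambda_max(A^T A)). Form the symmetric matrix M = A^T A =
[[20, -20],
 [-20, 25]].
Its characteristic polynomial (trace, determinant of M give the coefficients) is
  p(λ) = det(λ I - M) = λ^2 - 45λ + 100.
For λ^2 - 45λ + 100 the discriminant is 1625. It is nonnegative but not a perfect square, so the roots are real and irrational: λ = (45 ± sqrt(1625))/2 ≈ 42.6556, 2.3444.
So the eigenvalues of A^T A are ≈ 2.3444, 42.6556 (all ≥ 0, as they must be for A^T A). The largest is λ_max = (45 + sqrt(1625))/2 ≈ 42.6556, hence ||A||_2 = sqrt(λ_max) = sqrt((45 + sqrt(1625))/2) ≈ 6.5311.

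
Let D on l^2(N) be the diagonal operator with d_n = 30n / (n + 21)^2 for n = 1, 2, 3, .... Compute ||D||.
||D|| = 5/14 (attained at n = 21)

For D diagonal, ||D|| = sup_n |d_n|. Treat f(x) = 30x / (x + 21)^2 for real x > 0. By the quotient rule, f'(x) = 30(21 - x)/(x + 21)^3, which is positive for x < 21 and negative for x > 21. So f has a unique maximum at x = 21, and since 21 is a positive integer, the supremum over n ≥ 1 is attained at n = 21: d_21 = 30·21/(21 + 21)^2 = 30·21/1764 = 5/14. Hence ||D|| = 5/14.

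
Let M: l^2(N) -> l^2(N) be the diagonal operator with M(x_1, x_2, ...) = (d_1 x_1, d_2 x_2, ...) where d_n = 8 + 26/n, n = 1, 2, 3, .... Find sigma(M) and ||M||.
sigma(M) = {8 + 26/n : n ≥ 1} ∪ {8}; ||M|| = 34

A bounded diagonal operator on l^2 with diagonal entries d_n has spectrum equal to the closure of {d_n : n ≥ 1}: every d_n is an eigenvalue (with eigenvector e_n), so {d_n} ⊂ sigma(M); the spectrum is closed, so its closure is too; and for lambda not in the closure, (M - lambda I) has bounded inverse (the diagonal entries 1/(d_n - lambda) are bounded). For our sequence d_n = 8 + 26/n, n = 1, 2, 3, ...:
  - {d_n} = {8 + 26/n : n ≥ 1}; the only limit point is 8
  - closure = {8 + 26/n : n ≥ 1} ∪ {8}
For the norm: a diagonal operator has ||M|| = sup_n |d_n|. Here d_n = 8 + 26/n is positive and decreasing, so sup_n |d_n| = d_1 = 8 + 26 = 34. So ||M|| = 34.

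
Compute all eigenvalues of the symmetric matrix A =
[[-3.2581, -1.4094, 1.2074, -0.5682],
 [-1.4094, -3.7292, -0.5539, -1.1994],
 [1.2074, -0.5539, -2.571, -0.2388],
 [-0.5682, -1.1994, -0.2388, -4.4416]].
sigma(A) ≈ {-6, -4, -3, -1}

A is real symmetric, so its spectrum consists of real eigenvalues. Expanding the characteristic polynomial of the displayed matrix gives
  det(λ I - A) = p(λ) = λ^4 + (14)λ^3 + (67)λ^2 + (125.9981)λ + (72).
Solving p(λ) = 0 yields eigenvalues ≈ -6, -4, -3, -1. (A is shown rounded to 4 decimals, so these recover the underlying integer eigenvalues to within that precision.)
Verification: the trace of A = -14 equals the sum of eigenvalues -14, and det(A) ≈ 71.9995 matches the eigenvalue product 72.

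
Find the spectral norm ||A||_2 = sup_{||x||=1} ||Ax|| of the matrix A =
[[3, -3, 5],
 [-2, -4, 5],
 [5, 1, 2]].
||A||_2 ≈ 8.8647 (= sqrt(largest eigenvalue of A^T A))

||A||_2 = sigma_max(A) = sqrt(lambda_max(A^T A)). Form the symmetric matrix M = A^T A =
[[38, 4, 15],
 [4, 26, -33],
 [15, -33, 54]].
Its characteristic polynomial (trace, sum of principal 2x2 minors, determinant of M give the coefficients) is
  p(λ) = det(λ I - M) = λ^3 - 118λ^2 + 3114λ - 1296.
No integer candidate from the rational root theorem (±divisors of 1296) is a root, so the roots are irrational. The cubic discriminant is Δ = 14244282864 > 0, so there are three distinct real roots. p(0) = -1296 and p(1) = 1701 have opposite signs, so a root lies in (0, 1); Newton's method refines it to λ ≈ 0.4229. p(38) = 1516 and p(39) = -9 have opposite signs, so a root lies in (38, 39); Newton's method refines it to λ ≈ 38.9941. p(78) = -1764 and p(79) = 1311 have opposite signs, so a root lies in (78, 79); Newton's method refines it to λ ≈ 78.583. Check (Vieta): the three roots sum to 118, matching tr M = 118.
So the eigenvalues of A^T A are ≈ 0.4229, 38.9941, 78.583 (all ≥ 0, as they must be for A^T A). The largest is λ_max ≈ 78.583, hence ||A||_2 = sqrt(λ_max) ≈ 8.8647.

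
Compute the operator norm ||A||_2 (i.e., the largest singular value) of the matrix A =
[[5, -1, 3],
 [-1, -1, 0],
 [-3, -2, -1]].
||A||_2 ≈ 6.6678 (= sqrt(largest eigenvalue of A^T A))

||A||_2 = sigma_max(A) = sqrt(lambda_max(A^T A)). Form the symmetric matrix M = A^T A =
[[35, 2, 18],
 [2, 6, -1],
 [18, -1, 10]].
Its characteristic polynomial (trace, sum of principal 2x2 minors, determinant of M give the coefficients) is
  p(λ) = det(λ I - M) = λ^3 - 51λ^2 + 291λ - 9.
No integer candidate from the rational root theorem (±divisors of 9) is a root, so the roots are irrational. The cubic discriminant is Δ = 119313216 > 0, so there are three distinct real roots. p(0) = -9 and p(1) = 232 have opposite signs, so a root lies in (0, 1); Newton's method refines it to λ ≈ 0.0311. p(6) = 117 and p(7) = -128 have opposite signs, so a root lies in (6, 7); Newton's method refines it to λ ≈ 6.5097. p(44) = -757 and p(45) = 936 have opposite signs, so a root lies in (44, 45); Newton's method refines it to λ ≈ 44.4592. Check (Vieta): the three roots sum to 51, matching tr M = 51.
So the eigenvalues of A^T A are ≈ 0.0311, 6.5097, 44.4592 (all ≥ 0, as they must be for A^T A). The largest is λ_max ≈ 44.4592, hence ||A||_2 = sqrt(λ_max) ≈ 6.6678.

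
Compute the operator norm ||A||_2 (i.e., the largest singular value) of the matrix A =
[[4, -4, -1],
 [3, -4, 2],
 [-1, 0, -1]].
||A||_2 ≈ 7.5921 (= sqrt(largest eigenvalue of A^T A))

||A||_2 = sigma_max(A) = sqrt(lambda_max(A^T A)). Form the symmetric matrix M = A^T A =
[[26, -28, 3],
 [-28, 32, -4],
 [3, -4, 6]].
Its characteristic polynomial (trace, sum of principal 2x2 minors, determinant of M give the coefficients) is
  p(λ) = det(λ I - M) = λ^3 - 64λ^2 + 371λ - 256.
No integer candidate from the rational root theorem (±divisors of 256) is a root, so the roots are irrational. The cubic discriminant is Δ = 198725716 > 0, so there are three distinct real roots. p(0) = -256 and p(1) = 52 have opposite signs, so a root lies in (0, 1); Newton's method refines it to λ ≈ 0.7987. p(5) = 124 and p(6) = -118 have opposite signs, so a root lies in (5, 6); Newton's method refines it to λ ≈ 5.5607. p(57) = -1852 and p(58) = 1078 have opposite signs, so a root lies in (57, 58); Newton's method refines it to λ ≈ 57.6406. Check (Vieta): the three roots sum to 64, matching tr M = 64.
So the eigenvalues of A^T A are ≈ 0.7987, 5.5607, 57.6406 (all ≥ 0, as they must be for A^T A). The largest is λ_max ≈ 57.6406, hence ||A||_2 = sqrt(λ_max) ≈ 7.5921.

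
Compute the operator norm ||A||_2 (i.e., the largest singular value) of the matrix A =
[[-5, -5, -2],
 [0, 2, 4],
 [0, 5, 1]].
||A||_2 ≈ 8.8944 (= sqrt(largest eigenvalue of A^T A))

||A||_2 = sigma_max(A) = sqrt(lambda_max(A^T A)). Form the symmetric matrix M = A^T A =
[[25, 25, 10],
 [25, 54, 23],
 [10, 23, 21]].
Its characteristic polynomial (trace, sum of principal 2x2 minors, determinant of M give the coefficients) is
  p(λ) = det(λ I - M) = λ^3 - 100λ^2 + 1755λ - 8100.
No integer candidate from the rational root theorem (±divisors of 8100) is a root, so the roots are irrational. The cubic discriminant is Δ = 594904500 > 0, so there are three distinct real roots. p(7) = -372 and p(8) = 52 have opposite signs, so a root lies in (7, 8); Newton's method refines it to λ ≈ 7.8548. p(13) = 12 and p(14) = -386 have opposite signs, so a root lies in (13, 14); Newton's method refines it to λ ≈ 13.0353. p(79) = -516 and p(80) = 4300 have opposite signs, so a root lies in (79, 80); Newton's method refines it to λ ≈ 79.1099. Check (Vieta): the three roots sum to 100, matching tr M = 100.
So the eigenvalues of A^T A are ≈ 7.8548, 13.0353, 79.1099 (all ≥ 0, as they must be for A^T A). The largest is λ_max ≈ 79.1099, hence ||A||_2 = sqrt(λ_max) ≈ 8.8944.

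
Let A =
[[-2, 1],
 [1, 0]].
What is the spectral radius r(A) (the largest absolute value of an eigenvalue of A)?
r(A) = (2 + sqrt(8))/2 ≈ 2.4142

The eigenvalues of A are the roots of its characteristic polynomial. With M = A (coefficients from the trace and determinant):
  p(λ) = det(λ I - M) = λ^2 + 2λ - 1.
For λ^2 + 2λ - 1 the discriminant is 8. It is nonnegative but not a perfect square, so the roots are real and irrational: λ = (-2 ± sqrt(8))/2 ≈ 0.4142, -2.4142.
Thus the eigenvalues (to 4 decimals) are 0.4142 (modulus 0.4142); -2.4142 (modulus 2.4142). The spectral radius is the largest modulus: r(A) = (2 + sqrt(8))/2 ≈ 2.4142. (Cross-check: r(A) ≤ ||A||_2 ≈ 2.4142; equality holds whenever A is normal, though it can also hold for some non-normal A.)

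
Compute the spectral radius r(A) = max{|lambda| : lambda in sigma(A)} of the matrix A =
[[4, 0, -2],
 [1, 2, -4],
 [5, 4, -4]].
r(A) ≈ 3.7141

The eigenvalues of A are the roots of its characteristic polynomial. With M = A (coefficients from the trace, the sum of principal 2x2 minors, and det A):
  p(λ) = det(λ I - M) = λ^3 - 2λ^2 + 10λ - 44.
No integer candidate from the rational root theorem (±divisors of 44) is a root, so the roots are irrational. The cubic discriminant is Δ = -41440 < 0, so there is one real root and a complex-conjugate pair. p(3) = -5 and p(4) = 28 have opposite signs, so a root lies in (3, 4); Newton's method refines it to λ ≈ 3.1897. Dividing out (λ - (3.1897)) leaves approximately λ^2 + 1.1897λ + 13.7946. For λ^2 + 1.1897λ + 13.7946 the discriminant is -53.7631. It is negative, so the remaining roots are the complex-conjugate pair λ ≈ -0.5948 ± 3.6662i. Their product equals the constant term, so |λ|^2 ≈ 13.7946 and |λ| ≈ 3.7141.
Thus the eigenvalues (to 4 decimals) are 3.1897 (modulus 3.1897); -0.5948 ± 3.6662i (modulus 3.7141). The spectral radius is the largest modulus: r(A) ≈ 3.7141. (Cross-check: r(A) ≤ ||A||_2 ≈ 9.3212; equality holds whenever A is normal, though it can also hold for some non-normal A.)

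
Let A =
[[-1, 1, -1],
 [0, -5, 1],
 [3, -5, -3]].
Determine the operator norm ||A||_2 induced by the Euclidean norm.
||A||_2 ≈ 7.6873 (= sqrt(largest eigenvalue of A^T A))

||A||_2 = sigma_max(A) = sqrt(lambda_max(A^T A)). Form the symmetric matrix M = A^T A =
[[10, -16, -8],
 [-16, 51, 9],
 [-8, 9, 11]].
Its characteristic polynomial (trace, sum of principal 2x2 minors, determinant of M give the coefficients) is
  p(λ) = det(λ I - M) = λ^3 - 72λ^2 + 780λ - 1024.
No integer candidate from the rational root theorem (±divisors of 1024) is a root, so the roots are irrational. The cubic discriminant is Δ = 733743360 > 0, so there are three distinct real roots. p(1) = -315 and p(2) = 256 have opposite signs, so a root lies in (1, 2); Newton's method refines it to λ ≈ 1.5222. p(11) = 175 and p(12) = -304 have opposite signs, so a root lies in (11, 12); Newton's method refines it to λ ≈ 11.3839. p(59) = -257 and p(60) = 2576 have opposite signs, so a root lies in (59, 60); Newton's method refines it to λ ≈ 59.0939. Check (Vieta): the three roots sum to 72, matching tr M = 72.
So the eigenvalues of A^T A are ≈ 1.5222, 11.3839, 59.0939 (all ≥ 0, as they must be for A^T A). The largest is λ_max ≈ 59.0939, hence ||A||_2 = sqrt(λ_max) ≈ 7.6873.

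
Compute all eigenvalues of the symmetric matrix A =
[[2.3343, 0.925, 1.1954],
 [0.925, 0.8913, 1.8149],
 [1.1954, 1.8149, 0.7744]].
sigma(A) ≈ {-1, 1, 4}

A is real symmetric, so its spectrum consists of real eigenvalues. Expanding the characteristic polynomial of the displayed matrix gives
  det(λ I - A) = p(λ) = λ^3 + (-4)λ^2 + (-1)λ + (4).
Solving p(λ) = 0 yields eigenvalues ≈ -1, 1, 4. (A is shown rounded to 4 decimals, so these recover the underlying integer eigenvalues to within that precision.)
Verification: the trace of A = 4 equals the sum of eigenvalues 4, and det(A) ≈ -4.0003 matches the eigenvalue product -4.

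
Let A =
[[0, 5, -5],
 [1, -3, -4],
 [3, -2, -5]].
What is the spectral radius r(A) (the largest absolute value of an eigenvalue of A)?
r(A) = 7

The eigenvalues of A are the roots of its characteristic polynomial. With M = A (coefficients from the trace, the sum of principal 2x2 minors, and det A):
  p(λ) = det(λ I - M) = λ^3 + 8λ^2 + 17λ + 70.
By the rational root theorem any rational root is an integer divisor of 70. Testing λ = -7: p(-7) = -343 + 392 - 119 + 70 = 0, so λ = -7 is a root. Dividing out (λ + 7) leaves p(λ) = (λ + 7)(λ^2 + λ + 10). For λ^2 + λ + 10 the discriminant is -39. It is negative, so the roots are the complex-conjugate pair λ = -1/2 ± (sqrt(39)/2) i ≈ -0.5 ± 3.1225i. For a conjugate pair the product of the roots equals the constant term, so |λ|^2 = 10 and |λ| = sqrt(10) ≈ 3.1623.
Thus the eigenvalues (to 4 decimals) are -0.5 ± 3.1225i (modulus 3.1623); -7 (modulus 7). The spectral radius is the largest modulus: r(A) = 7. (Cross-check: r(A) ≤ ||A||_2 ≈ 8.4758; equality holds whenever A is normal, though it can also hold for some non-normal A.)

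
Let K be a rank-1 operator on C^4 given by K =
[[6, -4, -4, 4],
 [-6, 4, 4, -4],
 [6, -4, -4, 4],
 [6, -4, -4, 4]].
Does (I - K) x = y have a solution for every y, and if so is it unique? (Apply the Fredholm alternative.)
(I - K) is invertible (det(I - K) = -9 ≠ 0), so for every y in C^4 the equation (I - K) x = y has a unique solution.

K has rank 1, so it is an outer product K = u v^T: every row of K is a multiple of one row vector. Reading off the entries, u = (2, -2, 2, 2) and v = (3, -2, -2, 2) (row i of K equals u_i·v^T). A rank-one matrix u v^T satisfies K u = u (v·u) and kills the (3)-dimensional subspace v^⊥, so its characteristic polynomial is lambda^3 (lambda - v·u) with v·u = tr K = 10. Hence the eigenvalues of I - K are 1 (multiplicity 3) and 1 - (10) = -9, so det(I - K) = -9. (Direct check: I - K =
[[-5, 4, 4, -4],
 [6, -3, -4, 4],
 [-6, 4, 5, -4],
 [-6, 4, 4, -3]]
has determinant -9.) The finite-dimensional Fredholm alternative says: either (I - K) is invertible, or ker(I - K) ≠ {0} and then range(I - K) = ker((I - K)^*)^⊥, with dim ker(I - K) = dim ker((I - K)^*). Since det(I - K) ≠ 0, 1 is not an eigenvalue of K and ker(I - K) = {0}, so we are in the first case: for every y there is a unique x = (I - K)^(-1) y. Explicitly, by the Sherman–Morrison formula, (I - u v^T)^(-1) = I + u v^T/(1 - v·u), i.e. (I - K)^(-1) = I + K/(-9).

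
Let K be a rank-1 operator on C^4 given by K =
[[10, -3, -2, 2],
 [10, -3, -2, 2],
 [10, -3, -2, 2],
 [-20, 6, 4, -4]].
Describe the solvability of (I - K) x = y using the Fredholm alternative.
(I - K) is singular (det(I - K) = 0, i.e. 1 ∈ sigma(K)). (I - K) x = y is solvable iff y ⊥ ker((I - K)^*) = span{(10, -3, -2, 2)}, i.e. iff 10y_1 - 3y_2 - 2y_3 + 2y_4 = 0. When solvable, the solutions are x = y + c·(1, 1, 1, -2), c arbitrary (ker(I - K) = span{(1, 1, 1, -2)}, dimension 1).

K has rank 1, so it is an outer product K = u v^T: every row of K is a multiple of one row vector. Reading off the entries, u = (1, 1, 1, -2) and v = (10, -3, -2, 2) (row i of K equals u_i·v^T). A rank-one matrix u v^T satisfies K u = u (v·u) and kills the (3)-dimensional subspace v^⊥, so its characteristic polynomial is lambda^3 (lambda - v·u) with v·u = tr K = 1. Hence the eigenvalues of I - K are 1 (multiplicity 3) and 1 - (1) = 0, so det(I - K) = 0. (Direct check: I - K =
[[-9, 3, 2, -2],
 [-10, 4, 2, -2],
 [-10, 3, 3, -2],
 [20, -6, -4, 5]]
has determinant 0.) So 1 is an eigenvalue of K and (I - K) is not invertible. The finite-dimensional Fredholm alternative says: either (I - K) is invertible, or ker(I - K) ≠ {0} and then range(I - K) = ker((I - K)^*)^⊥, with dim ker(I - K) = dim ker((I - K)^*). We are in the second case, so we need both kernels. Kernel of I - K: (I - K) u = u - u (v·u) = u - u = 0, so ker(I - K) = span{u} = span{(1, 1, 1, -2)} (it is exactly 1-dimensional because rank(I - K) = 3). Kernel of the adjoint: K is real, so (I - K)^* = I - K^T = I - v u^T, and (I - v u^T) v = v - v (u·v) = 0; hence ker((I - K)^*) = span{v} = span{(10, -3, -2, 2)}. Therefore (I - K) x = y is solvable iff <y, v> = 0, i.e. iff 10y_1 - 3y_2 - 2y_3 + 2y_4 = 0. When this holds, K y = u (v·y) = 0, so (I - K) y = y and x = y is a particular solution; the full solution set is the line x = y + c·u = y + c·(1, 1, 1, -2), c ∈ C.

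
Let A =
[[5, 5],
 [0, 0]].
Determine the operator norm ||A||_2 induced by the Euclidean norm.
||A||_2 = sqrt(50) ≈ 7.0711 (= sqrt(largest eigenvalue of A^T A))

||A||_2 = sigma_max(A) = sqrt(lambda_max(A^T A)). Form the symmetric matrix M = A^T A =
[[25, 25],
 [25, 25]].
Its characteristic polynomial (trace, determinant of M give the coefficients) is
  p(λ) = det(λ I - M) = λ^2 - 50λ.
For λ^2 - 50λ the discriminant is 2500. It is a perfect square (50^2), so the roots are rational: λ = (50 ± 50)/2 = 50, 0.
So the eigenvalues of A^T A are ≈ 0, 50 (all ≥ 0, as they must be for A^T A). The largest is λ_max = 50, hence ||A||_2 = sqrt(λ_max) = sqrt(50) ≈ 7.0711.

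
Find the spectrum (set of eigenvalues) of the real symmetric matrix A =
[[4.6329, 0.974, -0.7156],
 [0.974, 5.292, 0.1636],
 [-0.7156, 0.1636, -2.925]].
sigma(A) ≈ {-3, 4, 6}

A is real symmetric, so its spectrum consists of real eigenvalues. Expanding the characteristic polynomial of the displayed matrix gives
  det(λ I - A) = p(λ) = λ^3 + (-7)λ^2 + (-6)λ + (72).
Solving p(λ) = 0 yields eigenvalues ≈ -3, 4, 6. (A is shown rounded to 4 decimals, so these recover the underlying integer eigenvalues to within that precision.)
Verification: the trace of A = 7 equals the sum of eigenvalues 7, and det(A) ≈ -72.0002 matches the eigenvalue product -72.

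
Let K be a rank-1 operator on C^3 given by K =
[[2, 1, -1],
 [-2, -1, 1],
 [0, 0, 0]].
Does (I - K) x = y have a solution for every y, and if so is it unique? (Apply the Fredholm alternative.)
(I - K) is singular (det(I - K) = 0, i.e. 1 ∈ sigma(K)). (I - K) x = y is solvable iff y ⊥ ker((I - K)^*) = span{(2, 1, -1)}, i.e. iff 2y_1 + y_2 - y_3 = 0. When solvable, the solutions are x = y + c·(1, -1, 0), c arbitrary (ker(I - K) = span{(1, -1, 0)}, dimension 1).

K has rank 1, so it is an outer product K = u v^T: every row of K is a multiple of one row vector. Reading off the entries, u = (1, -1, 0) and v = (2, 1, -1) (row i of K equals u_i·v^T). A rank-one matrix u v^T satisfies K u = u (v·u) and kills the (2)-dimensional subspace v^⊥, so its characteristic polynomial is lambda^2 (lambda - v·u) with v·u = tr K = 1. Hence the eigenvalues of I - K are 1 (multiplicity 2) and 1 - (1) = 0, so det(I - K) = 0. (Direct check: I - K =
[[-1, -1, 1],
 [2, 2, -1],
 [0, 0, 1]]
has determinant 0.) So 1 is an eigenvalue of K and (I - K) is not invertible. The finite-dimensional Fredholm alternative says: either (I - K) is invertible, or ker(I - K) ≠ {0} and then range(I - K) = ker((I - K)^*)^⊥, with dim ker(I - K) = dim ker((I - K)^*). We are in the second case, so we need both kernels. Kernel of I - K: (I - K) u = u - u (v·u) = u - u = 0, so ker(I - K) = span{u} = span{(1, -1, 0)} (it is exactly 1-dimensional because rank(I - K) = 2). Kernel of the adjoint: K is real, so (I - K)^* = I - K^T = I - v u^T, and (I - v u^T) v = v - v (u·v) = 0; hence ker((I - K)^*) = span{v} = span{(2, 1, -1)}. Therefore (I - K) x = y is solvable iff <y, v> = 0, i.e. iff 2y_1 + y_2 - y_3 = 0. When this holds, K y = u (v·y) = 0, so (I - K) y = y and x = y is a particular solution; the full solution set is the line x = y + c·u = y + c·(1, -1, 0), c ∈ C.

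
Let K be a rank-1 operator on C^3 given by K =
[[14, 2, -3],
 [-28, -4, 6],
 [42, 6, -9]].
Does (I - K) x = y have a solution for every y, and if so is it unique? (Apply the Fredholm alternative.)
(I - K) is singular (det(I - K) = 0, i.e. 1 ∈ sigma(K)). (I - K) x = y is solvable iff y ⊥ ker((I - K)^*) = span{(14, 2, -3)}, i.e. iff 14y_1 + 2y_2 - 3y_3 = 0. When solvable, the solutions are x = y + c·(1, -2, 3), c arbitrary (ker(I - K) = span{(1, -2, 3)}, dimension 1).

K has rank 1, so it is an outer product K = u v^T: every row of K is a multiple of one row vector. Reading off the entries, u = (1, -2, 3) and v = (14, 2, -3) (row i of K equals u_i·v^T). A rank-one matrix u v^T satisfies K u = u (v·u) and kills the (2)-dimensional subspace v^⊥, so its characteristic polynomial is lambda^2 (lambda - v·u) with v·u = tr K = 1. Hence the eigenvalues of I - K are 1 (multiplicity 2) and 1 - (1) = 0, so det(I - K) = 0. (Direct check: I - K =
[[-13, -2, 3],
 [28, 5, -6],
 [-42, -6, 10]]
has determinant 0.) So 1 is an eigenvalue of K and (I - K) is not invertible. The finite-dimensional Fredholm alternative says: either (I - K) is invertible, or ker(I - K) ≠ {0} and then range(I - K) = ker((I - K)^*)^⊥, with dim ker(I - K) = dim ker((I - K)^*). We are in the second case, so we need both kernels. Kernel of I - K: (I - K) u = u - u (v·u) = u - u = 0, so ker(I - K) = span{u} = span{(1, -2, 3)} (it is exactly 1-dimensional because rank(I - K) = 2). Kernel of the adjoint: K is real, so (I - K)^* = I - K^T = I - v u^T, and (I - v u^T) v = v - v (u·v) = 0; hence ker((I - K)^*) = span{v} = span{(14, 2, -3)}. Therefore (I - K) x = y is solvable iff <y, v> = 0, i.e. iff 14y_1 + 2y_2 - 3y_3 = 0. When this holds, K y = u (v·y) = 0, so (I - K) y = y and x = y is a particular solution; the full solution set is the line x = y + c·u = y + c·(1, -2, 3), c ∈ C.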